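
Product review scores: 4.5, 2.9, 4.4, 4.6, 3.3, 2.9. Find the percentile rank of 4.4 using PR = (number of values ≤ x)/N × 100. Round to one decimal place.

N = 6.
Strictly below 4.4: 3. Equal to 4.4: 1.
PR = 4/6 × 100 = 66.7

66.7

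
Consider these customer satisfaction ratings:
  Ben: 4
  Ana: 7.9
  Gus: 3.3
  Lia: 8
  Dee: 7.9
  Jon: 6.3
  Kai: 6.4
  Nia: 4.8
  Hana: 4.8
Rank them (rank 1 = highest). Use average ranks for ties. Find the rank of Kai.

Sorted (descending): 8, 7.9, 7.9, 6.4, 6.3, 4.8, 4.8, 4, 3.3
The 2 values of 7.9 occupy positions 2–3 → average rank (2+3)/2 = 2.5.
The 2 values of 4.8 occupy positions 6–7 → average rank (6+7)/2 = 6.5.
Kai has value 6.4 → rank 4.

4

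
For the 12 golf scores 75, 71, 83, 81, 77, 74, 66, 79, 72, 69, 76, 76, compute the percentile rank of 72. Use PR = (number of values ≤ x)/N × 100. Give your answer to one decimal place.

33.3

N = 12.
Strictly below 72: 3. Equal to 72: 1.
PR = 4/12 × 100 = 33.3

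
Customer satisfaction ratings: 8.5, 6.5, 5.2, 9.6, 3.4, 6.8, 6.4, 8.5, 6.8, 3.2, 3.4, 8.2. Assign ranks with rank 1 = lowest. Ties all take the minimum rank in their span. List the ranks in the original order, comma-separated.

Sorted (ascending): 3.2, 3.4, 3.4, 5.2, 6.4, 6.5, 6.8, 6.8, 8.2, 8.5, 8.5, 9.6
The 2 values of 3.4 occupy positions 2–3 → each gets rank 2.
The 2 values of 6.8 occupy positions 7–8 → each gets rank 7.
The 2 values of 8.5 occupy positions 10–11 → each gets rank 10.

10, 6, 4, 12, 2, 7, 5, 10, 7, 1, 2, 9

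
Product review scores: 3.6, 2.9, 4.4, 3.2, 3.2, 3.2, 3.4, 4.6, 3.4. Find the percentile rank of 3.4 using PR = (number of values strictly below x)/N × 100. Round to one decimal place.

44.4

N = 9.
Strictly below 3.4: 4. Equal to 3.4: 2.
PR = 4/9 × 100 = 44.4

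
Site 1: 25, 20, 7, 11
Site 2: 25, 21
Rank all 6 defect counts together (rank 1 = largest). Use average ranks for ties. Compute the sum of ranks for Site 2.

4.5

Sorted (descending): 25, 25, 21, 20, 11, 7
The 2 values of 25 occupy positions 1–2 → average rank (1+2)/2 = 1.5.
Site 2 values → pooled ranks: 25→1.5, 21→3
Rank sum = 1.5 + 3 = 4.5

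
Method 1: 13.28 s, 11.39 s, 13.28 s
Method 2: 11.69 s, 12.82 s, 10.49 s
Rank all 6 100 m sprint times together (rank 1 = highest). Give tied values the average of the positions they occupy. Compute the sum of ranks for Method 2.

13

Sorted (descending): 13.28, 13.28, 12.82, 11.69, 11.39, 10.49
The 2 values of 13.28 occupy positions 1–2 → average rank (1+2)/2 = 1.5.
Method 2 values → pooled ranks: 11.69→4, 12.82→3, 10.49→6
Rank sum = 4 + 3 + 6 = 13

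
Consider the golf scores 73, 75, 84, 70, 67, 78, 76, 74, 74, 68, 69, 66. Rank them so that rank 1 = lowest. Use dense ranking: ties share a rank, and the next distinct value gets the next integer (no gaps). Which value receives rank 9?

Sorted (ascending): 66, 67, 68, 69, 70, 73, 74, 74, 75, 76, 78, 84
The 2 values of 74 share dense rank 7.
Remaining distinct values take the next consecutive integers.
Rank 9 → value 76.

76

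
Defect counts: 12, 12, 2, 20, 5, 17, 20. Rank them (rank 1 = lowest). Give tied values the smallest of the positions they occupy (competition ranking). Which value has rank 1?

2

Sorted (ascending): 2, 5, 12, 12, 17, 20, 20
The 2 values of 12 occupy positions 3–4 → each gets rank 3.
The 2 values of 20 occupy positions 6–7 → each gets rank 6.
Rank 1 → value 2.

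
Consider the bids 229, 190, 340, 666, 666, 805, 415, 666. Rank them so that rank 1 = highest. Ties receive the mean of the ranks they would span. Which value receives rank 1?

805

Sorted (descending): 805, 666, 666, 666, 415, 340, 229, 190
The 3 values of 666 occupy positions 2–4 → average rank 3.
Rank 1 → value 805.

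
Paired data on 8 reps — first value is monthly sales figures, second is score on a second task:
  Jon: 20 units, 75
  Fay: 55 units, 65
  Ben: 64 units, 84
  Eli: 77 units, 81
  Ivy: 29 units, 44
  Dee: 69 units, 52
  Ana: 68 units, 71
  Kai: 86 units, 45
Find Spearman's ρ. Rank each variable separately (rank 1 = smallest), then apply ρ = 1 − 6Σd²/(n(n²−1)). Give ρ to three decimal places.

Ranks of variable 1: 1, 3, 4, 7, 2, 6, 5, 8
Ranks of variable 2: 6, 4, 8, 7, 1, 3, 5, 2
d = r₁ − r₂: -5, -1, -4, 0, 1, 3, 0, 6
d²: 25, 1, 16, 0, 1, 9, 0, 36; Σd² = 88
ρ = 1 − 6·88/(8·63) = 1 − 528/504 = -0.048

-0.048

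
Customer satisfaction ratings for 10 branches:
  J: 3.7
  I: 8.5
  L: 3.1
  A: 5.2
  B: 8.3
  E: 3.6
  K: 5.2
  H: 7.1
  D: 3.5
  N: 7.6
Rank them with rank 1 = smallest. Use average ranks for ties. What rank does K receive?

5.5

Sorted (ascending): 3.1, 3.5, 3.6, 3.7, 5.2, 5.2, 7.1, 7.6, 8.3, 8.5
The 2 values of 5.2 occupy positions 5–6 → average rank (5+6)/2 = 5.5.
K has value 5.2 → rank 5.5.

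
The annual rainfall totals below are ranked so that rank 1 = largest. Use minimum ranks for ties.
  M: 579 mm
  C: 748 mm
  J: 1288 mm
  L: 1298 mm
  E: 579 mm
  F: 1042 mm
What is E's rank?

5

Sorted (descending): 1298, 1288, 1042, 748, 579, 579
The 2 values of 579 occupy positions 5–6 → each gets rank 5.
E has value 579 mm → rank 5.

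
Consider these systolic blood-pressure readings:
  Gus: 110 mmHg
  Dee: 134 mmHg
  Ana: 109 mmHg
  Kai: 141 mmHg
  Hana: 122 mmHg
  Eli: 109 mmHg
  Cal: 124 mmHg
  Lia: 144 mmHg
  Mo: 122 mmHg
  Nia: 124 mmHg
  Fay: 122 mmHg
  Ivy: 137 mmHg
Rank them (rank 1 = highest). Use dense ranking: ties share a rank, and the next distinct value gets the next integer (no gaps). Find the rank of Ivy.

Sorted (descending): 144, 141, 137, 134, 124, 124, 122, 122, 122, 110, 109, 109
The 2 values of 124 share dense rank 5.
The 3 values of 122 share dense rank 6.
The 2 values of 109 share dense rank 8.
Remaining distinct values take the next consecutive integers.
Ivy has value 137 mmHg → rank 3.

3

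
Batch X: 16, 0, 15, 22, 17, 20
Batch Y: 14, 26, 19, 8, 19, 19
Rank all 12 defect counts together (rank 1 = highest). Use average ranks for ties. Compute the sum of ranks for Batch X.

Sorted (descending): 26, 22, 20, 19, 19, 19, 17, 16, 15, 14, 8, 0
The 3 values of 19 occupy positions 4–6 → average rank 5.
Batch X values → pooled ranks: 16→8, 0→12, 15→9, 22→2, 17→7, 20→3
Rank sum = 8 + 12 + 9 + 2 + 7 + 3 = 41

41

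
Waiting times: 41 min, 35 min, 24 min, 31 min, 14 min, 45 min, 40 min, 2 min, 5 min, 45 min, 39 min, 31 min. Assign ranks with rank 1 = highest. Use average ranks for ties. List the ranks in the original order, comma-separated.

3, 6, 9, 7.5, 10, 1.5, 4, 12, 11, 1.5, 5, 7.5

Sorted (descending): 45, 45, 41, 40, 39, 35, 31, 31, 24, 14, 5, 2
The 2 values of 45 occupy positions 1–2 → average rank (1+2)/2 = 1.5.
The 2 values of 31 occupy positions 7–8 → average rank (7+8)/2 = 7.5.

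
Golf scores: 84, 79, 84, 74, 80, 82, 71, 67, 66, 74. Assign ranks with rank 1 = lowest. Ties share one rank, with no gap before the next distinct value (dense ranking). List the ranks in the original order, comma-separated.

Sorted (ascending): 66, 67, 71, 74, 74, 79, 80, 82, 84, 84
The 2 values of 74 share dense rank 4.
The 2 values of 84 share dense rank 8.
Remaining distinct values take the next consecutive integers.

8, 5, 8, 4, 6, 7, 3, 2, 1, 4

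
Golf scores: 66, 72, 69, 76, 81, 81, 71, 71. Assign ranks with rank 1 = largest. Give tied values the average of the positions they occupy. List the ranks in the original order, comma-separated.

Sorted (descending): 81, 81, 76, 72, 71, 71, 69, 66
The 2 values of 81 occupy positions 1–2 → average rank (1+2)/2 = 1.5.
The 2 values of 71 occupy positions 5–6 → average rank (5+6)/2 = 5.5.

8, 4, 7, 3, 1.5, 1.5, 5.5, 5.5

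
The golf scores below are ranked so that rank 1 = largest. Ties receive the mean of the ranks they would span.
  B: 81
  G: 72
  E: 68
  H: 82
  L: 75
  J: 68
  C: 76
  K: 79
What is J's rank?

Sorted (descending): 82, 81, 79, 76, 75, 72, 68, 68
The 2 values of 68 occupy positions 7–8 → average rank (7+8)/2 = 7.5.
J has value 68 → rank 7.5.

7.5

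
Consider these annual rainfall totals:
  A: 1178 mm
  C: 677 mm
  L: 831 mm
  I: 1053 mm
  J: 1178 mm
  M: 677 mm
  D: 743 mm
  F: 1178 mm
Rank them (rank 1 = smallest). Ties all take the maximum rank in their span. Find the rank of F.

Sorted (ascending): 677, 677, 743, 831, 1053, 1178, 1178, 1178
The 2 values of 677 occupy positions 1–2 → each gets rank 2.
The 3 values of 1178 occupy positions 6–8 → each gets rank 8.
F has value 1178 mm → rank 8.

8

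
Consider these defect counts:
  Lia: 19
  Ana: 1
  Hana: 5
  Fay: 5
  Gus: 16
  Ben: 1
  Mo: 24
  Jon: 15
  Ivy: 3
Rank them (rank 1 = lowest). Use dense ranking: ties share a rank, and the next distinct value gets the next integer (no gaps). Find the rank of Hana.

Sorted (ascending): 1, 1, 3, 5, 5, 15, 16, 19, 24
The 2 values of 1 share dense rank 1.
The 2 values of 5 share dense rank 3.
Remaining distinct values take the next consecutive integers.
Hana has value 5 → rank 3.

3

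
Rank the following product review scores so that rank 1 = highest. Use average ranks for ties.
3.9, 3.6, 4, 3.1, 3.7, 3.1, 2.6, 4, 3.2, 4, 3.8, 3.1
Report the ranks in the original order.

Sorted (descending): 4, 4, 4, 3.9, 3.8, 3.7, 3.6, 3.2, 3.1, 3.1, 3.1, 2.6
The 3 values of 4 occupy positions 1–3 → average rank 2.
The 3 values of 3.1 occupy positions 9–11 → average rank 10.

4, 7, 2, 10, 6, 10, 12, 2, 8, 2, 5, 10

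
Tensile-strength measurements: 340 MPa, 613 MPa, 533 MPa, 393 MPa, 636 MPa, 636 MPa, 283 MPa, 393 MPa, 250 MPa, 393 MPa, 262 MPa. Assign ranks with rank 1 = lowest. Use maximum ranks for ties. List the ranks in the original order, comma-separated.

4, 9, 8, 7, 11, 11, 3, 7, 1, 7, 2

Sorted (ascending): 250, 262, 283, 340, 393, 393, 393, 533, 613, 636, 636
The 3 values of 393 occupy positions 5–7 → each gets rank 7.
The 2 values of 636 occupy positions 10–11 → each gets rank 11.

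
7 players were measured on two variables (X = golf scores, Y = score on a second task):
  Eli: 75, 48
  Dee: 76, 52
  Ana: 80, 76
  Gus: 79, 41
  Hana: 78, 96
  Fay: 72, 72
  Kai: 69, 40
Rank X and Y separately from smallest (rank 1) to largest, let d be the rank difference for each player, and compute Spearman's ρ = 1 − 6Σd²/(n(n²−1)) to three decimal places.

0.464

Ranks of variable 1: 3, 4, 7, 6, 5, 2, 1
Ranks of variable 2: 3, 4, 6, 2, 7, 5, 1
d = r₁ − r₂: 0, 0, 1, 4, -2, -3, 0
d²: 0, 0, 1, 16, 4, 9, 0; Σd² = 30
ρ = 1 − 6·30/(7·48) = 1 − 180/336 = 0.464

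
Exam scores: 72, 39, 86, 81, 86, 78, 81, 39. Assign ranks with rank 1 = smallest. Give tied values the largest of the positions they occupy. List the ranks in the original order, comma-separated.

3, 2, 8, 6, 8, 4, 6, 2

Sorted (ascending): 39, 39, 72, 78, 81, 81, 86, 86
The 2 values of 39 occupy positions 1–2 → each gets rank 2.
The 2 values of 81 occupy positions 5–6 → each gets rank 6.
The 2 values of 86 occupy positions 7–8 → each gets rank 8.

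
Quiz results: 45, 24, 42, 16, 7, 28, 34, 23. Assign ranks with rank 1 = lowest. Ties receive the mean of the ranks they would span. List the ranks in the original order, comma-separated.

Sorted (ascending): 7, 16, 23, 24, 28, 34, 42, 45
No ties — each value takes its position as its rank.

8, 4, 7, 2, 1, 5, 6, 3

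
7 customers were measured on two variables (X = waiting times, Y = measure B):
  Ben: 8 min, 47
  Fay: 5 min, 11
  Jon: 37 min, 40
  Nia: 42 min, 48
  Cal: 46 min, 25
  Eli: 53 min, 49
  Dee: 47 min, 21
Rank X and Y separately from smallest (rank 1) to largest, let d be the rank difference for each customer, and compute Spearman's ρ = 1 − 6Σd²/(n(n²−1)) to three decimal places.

Ranks of variable 1: 2, 1, 3, 4, 5, 7, 6
Ranks of variable 2: 5, 1, 4, 6, 3, 7, 2
d = r₁ − r₂: -3, 0, -1, -2, 2, 0, 4
d²: 9, 0, 1, 4, 4, 0, 16; Σd² = 34
ρ = 1 − 6·34/(7·48) = 1 − 204/336 = 0.393

0.393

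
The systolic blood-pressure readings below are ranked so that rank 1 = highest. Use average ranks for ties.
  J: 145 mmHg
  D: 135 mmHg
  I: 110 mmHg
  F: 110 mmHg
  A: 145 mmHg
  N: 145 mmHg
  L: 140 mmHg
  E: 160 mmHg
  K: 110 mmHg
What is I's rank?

8

Sorted (descending): 160, 145, 145, 145, 140, 135, 110, 110, 110
The 3 values of 145 occupy positions 2–4 → average rank 3.
The 3 values of 110 occupy positions 7–9 → average rank 8.
I has value 110 mmHg → rank 8.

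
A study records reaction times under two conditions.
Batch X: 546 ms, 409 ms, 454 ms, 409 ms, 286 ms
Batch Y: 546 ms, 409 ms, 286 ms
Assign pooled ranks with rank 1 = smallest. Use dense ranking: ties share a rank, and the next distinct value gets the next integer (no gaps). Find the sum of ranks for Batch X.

Sorted (ascending): 286, 286, 409, 409, 409, 454, 546, 546
The 2 values of 286 share dense rank 1.
The 3 values of 409 share dense rank 2.
The 2 values of 546 share dense rank 4.
Remaining distinct values take the next consecutive integers.
Batch X values → pooled ranks: 546→4, 409→2, 454→3, 409→2, 286→1
Rank sum = 4 + 2 + 3 + 2 + 1 = 12

12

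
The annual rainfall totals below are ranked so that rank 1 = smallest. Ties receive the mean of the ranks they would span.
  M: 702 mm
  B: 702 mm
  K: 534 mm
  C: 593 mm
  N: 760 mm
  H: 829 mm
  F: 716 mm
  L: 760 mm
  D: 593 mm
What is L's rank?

7.5

Sorted (ascending): 534, 593, 593, 702, 702, 716, 760, 760, 829
The 2 values of 593 occupy positions 2–3 → average rank (2+3)/2 = 2.5.
The 2 values of 702 occupy positions 4–5 → average rank (4+5)/2 = 4.5.
The 2 values of 760 occupy positions 7–8 → average rank (7+8)/2 = 7.5.
L has value 760 mm → rank 7.5.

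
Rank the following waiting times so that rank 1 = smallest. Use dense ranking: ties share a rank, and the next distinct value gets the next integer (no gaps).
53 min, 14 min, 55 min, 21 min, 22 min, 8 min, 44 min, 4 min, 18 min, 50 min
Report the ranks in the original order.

Sorted (ascending): 4, 8, 14, 18, 21, 22, 44, 50, 53, 55
No ties — each value takes its position as its rank.

9, 3, 10, 5, 6, 2, 7, 1, 4, 8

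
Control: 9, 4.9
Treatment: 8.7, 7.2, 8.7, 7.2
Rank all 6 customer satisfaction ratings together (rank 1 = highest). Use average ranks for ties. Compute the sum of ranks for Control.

7

Sorted (descending): 9, 8.7, 8.7, 7.2, 7.2, 4.9
The 2 values of 8.7 occupy positions 2–3 → average rank (2+3)/2 = 2.5.
The 2 values of 7.2 occupy positions 4–5 → average rank (4+5)/2 = 4.5.
Control values → pooled ranks: 9→1, 4.9→6
Rank sum = 1 + 6 = 7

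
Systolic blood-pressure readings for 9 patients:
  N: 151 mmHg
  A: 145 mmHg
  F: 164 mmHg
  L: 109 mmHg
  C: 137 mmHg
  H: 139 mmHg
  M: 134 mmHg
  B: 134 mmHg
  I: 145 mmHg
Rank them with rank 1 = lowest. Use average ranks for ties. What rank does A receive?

6.5

Sorted (ascending): 109, 134, 134, 137, 139, 145, 145, 151, 164
The 2 values of 134 occupy positions 2–3 → average rank (2+3)/2 = 2.5.
The 2 values of 145 occupy positions 6–7 → average rank (6+7)/2 = 6.5.
A has value 145 mmHg → rank 6.5.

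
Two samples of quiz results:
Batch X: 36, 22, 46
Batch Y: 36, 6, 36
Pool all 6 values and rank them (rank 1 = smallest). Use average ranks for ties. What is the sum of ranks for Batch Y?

9

Sorted (ascending): 6, 22, 36, 36, 36, 46
The 3 values of 36 occupy positions 3–5 → average rank 4.
Batch Y values → pooled ranks: 36→4, 6→1, 36→4
Rank sum = 4 + 1 + 4 = 9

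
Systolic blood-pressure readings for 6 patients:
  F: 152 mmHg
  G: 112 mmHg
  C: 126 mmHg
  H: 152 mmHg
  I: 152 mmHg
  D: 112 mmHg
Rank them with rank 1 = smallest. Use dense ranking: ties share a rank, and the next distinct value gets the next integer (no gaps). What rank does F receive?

Sorted (ascending): 112, 112, 126, 152, 152, 152
The 2 values of 112 share dense rank 1.
The 3 values of 152 share dense rank 3.
Remaining distinct values take the next consecutive integers.
F has value 152 mmHg → rank 3.

3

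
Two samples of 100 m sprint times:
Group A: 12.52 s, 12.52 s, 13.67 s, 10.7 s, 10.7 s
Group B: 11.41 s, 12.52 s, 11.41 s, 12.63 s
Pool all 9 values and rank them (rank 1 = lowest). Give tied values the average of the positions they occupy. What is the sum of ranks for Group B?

Sorted (ascending): 10.7, 10.7, 11.41, 11.41, 12.52, 12.52, 12.52, 12.63, 13.67
The 2 values of 10.7 occupy positions 1–2 → average rank (1+2)/2 = 1.5.
The 2 values of 11.41 occupy positions 3–4 → average rank (3+4)/2 = 3.5.
The 3 values of 12.52 occupy positions 5–7 → average rank 6.
Group B values → pooled ranks: 11.41→3.5, 12.52→6, 11.41→3.5, 12.63→8
Rank sum = 3.5 + 6 + 3.5 + 8 = 21

21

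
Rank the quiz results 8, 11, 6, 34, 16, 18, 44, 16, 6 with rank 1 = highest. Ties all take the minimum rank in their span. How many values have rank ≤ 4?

Sorted (descending): 44, 34, 18, 16, 16, 11, 8, 6, 6
The 2 values of 16 occupy positions 4–5 → each gets rank 4.
The 2 values of 6 occupy positions 8–9 → each gets rank 8.
Ranks ≤ 4: {1, 2, 3, 4, 4} → 5 values.

5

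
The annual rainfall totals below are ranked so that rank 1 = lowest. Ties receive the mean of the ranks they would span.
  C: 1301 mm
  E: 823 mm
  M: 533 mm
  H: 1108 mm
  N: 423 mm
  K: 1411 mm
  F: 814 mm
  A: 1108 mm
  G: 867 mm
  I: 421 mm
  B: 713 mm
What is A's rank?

8.5

Sorted (ascending): 421, 423, 533, 713, 814, 823, 867, 1108, 1108, 1301, 1411
The 2 values of 1108 occupy positions 8–9 → average rank (8+9)/2 = 8.5.
A has value 1108 mm → rank 8.5.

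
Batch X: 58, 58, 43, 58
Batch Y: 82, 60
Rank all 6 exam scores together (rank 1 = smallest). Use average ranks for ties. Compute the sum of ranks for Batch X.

10

Sorted (ascending): 43, 58, 58, 58, 60, 82
The 3 values of 58 occupy positions 2–4 → average rank 3.
Batch X values → pooled ranks: 58→3, 58→3, 43→1, 58→3
Rank sum = 3 + 3 + 1 + 3 = 10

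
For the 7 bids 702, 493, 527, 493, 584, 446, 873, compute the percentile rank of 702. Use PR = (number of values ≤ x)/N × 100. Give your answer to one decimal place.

N = 7.
Strictly below 702: 5. Equal to 702: 1.
PR = 6/7 × 100 = 85.7

85.7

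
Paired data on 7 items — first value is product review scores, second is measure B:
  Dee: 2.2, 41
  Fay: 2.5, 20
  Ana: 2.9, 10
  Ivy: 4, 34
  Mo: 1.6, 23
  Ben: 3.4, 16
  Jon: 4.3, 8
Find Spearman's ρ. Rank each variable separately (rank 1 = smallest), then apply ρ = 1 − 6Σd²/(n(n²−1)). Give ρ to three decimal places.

Ranks of variable 1: 2, 3, 4, 6, 1, 5, 7
Ranks of variable 2: 7, 4, 2, 6, 5, 3, 1
d = r₁ − r₂: -5, -1, 2, 0, -4, 2, 6
d²: 25, 1, 4, 0, 16, 4, 36; Σd² = 86
ρ = 1 − 6·86/(7·48) = 1 − 516/336 = -0.536

-0.536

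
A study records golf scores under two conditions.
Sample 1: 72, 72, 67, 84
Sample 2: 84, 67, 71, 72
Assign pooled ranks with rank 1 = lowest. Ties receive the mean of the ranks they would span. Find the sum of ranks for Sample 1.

Sorted (ascending): 67, 67, 71, 72, 72, 72, 84, 84
The 2 values of 67 occupy positions 1–2 → average rank (1+2)/2 = 1.5.
The 3 values of 72 occupy positions 4–6 → average rank 5.
The 2 values of 84 occupy positions 7–8 → average rank (7+8)/2 = 7.5.
Sample 1 values → pooled ranks: 72→5, 72→5, 67→1.5, 84→7.5
Rank sum = 5 + 5 + 1.5 + 7.5 = 19

19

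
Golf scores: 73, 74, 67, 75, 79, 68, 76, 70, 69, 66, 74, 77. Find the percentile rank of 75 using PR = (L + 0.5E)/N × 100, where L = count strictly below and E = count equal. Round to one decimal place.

N = 12.
Strictly below 75: 8. Equal to 75: 1.
PR = (8 + 0.5·1)/12 × 100 = 70.8

70.8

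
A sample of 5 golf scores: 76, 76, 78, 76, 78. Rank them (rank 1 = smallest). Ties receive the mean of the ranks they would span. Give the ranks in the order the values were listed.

2, 2, 4.5, 2, 4.5

Sorted (ascending): 76, 76, 76, 78, 78
The 3 values of 76 occupy positions 1–3 → average rank 2.
The 2 values of 78 occupy positions 4–5 → average rank (4+5)/2 = 4.5.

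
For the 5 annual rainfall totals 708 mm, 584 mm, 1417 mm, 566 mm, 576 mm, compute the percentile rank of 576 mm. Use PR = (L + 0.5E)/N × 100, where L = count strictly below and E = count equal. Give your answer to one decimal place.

30.0

N = 5.
Strictly below 576: 1. Equal to 576: 1.
PR = (1 + 0.5·1)/5 × 100 = 30.0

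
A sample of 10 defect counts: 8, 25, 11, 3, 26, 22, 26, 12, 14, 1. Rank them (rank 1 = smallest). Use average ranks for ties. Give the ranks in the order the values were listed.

3, 8, 4, 2, 9.5, 7, 9.5, 5, 6, 1

Sorted (ascending): 1, 3, 8, 11, 12, 14, 22, 25, 26, 26
The 2 values of 26 occupy positions 9–10 → average rank (9+10)/2 = 9.5.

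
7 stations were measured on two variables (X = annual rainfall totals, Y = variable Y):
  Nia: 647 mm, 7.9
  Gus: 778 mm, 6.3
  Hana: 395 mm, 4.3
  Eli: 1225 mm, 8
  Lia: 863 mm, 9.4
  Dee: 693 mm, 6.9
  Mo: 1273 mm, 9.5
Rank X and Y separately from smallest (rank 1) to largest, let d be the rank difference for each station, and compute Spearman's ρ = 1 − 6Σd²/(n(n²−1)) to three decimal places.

Ranks of variable 1: 2, 4, 1, 6, 5, 3, 7
Ranks of variable 2: 4, 2, 1, 5, 6, 3, 7
d = r₁ − r₂: -2, 2, 0, 1, -1, 0, 0
d²: 4, 4, 0, 1, 1, 0, 0; Σd² = 10
ρ = 1 − 6·10/(7·48) = 1 − 60/336 = 0.821

0.821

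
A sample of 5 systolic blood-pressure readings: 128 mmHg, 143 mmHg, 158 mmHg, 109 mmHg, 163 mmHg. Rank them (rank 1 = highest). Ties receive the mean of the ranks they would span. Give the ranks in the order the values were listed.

Sorted (descending): 163, 158, 143, 128, 109
No ties — each value takes its position as its rank.

4, 3, 2, 5, 1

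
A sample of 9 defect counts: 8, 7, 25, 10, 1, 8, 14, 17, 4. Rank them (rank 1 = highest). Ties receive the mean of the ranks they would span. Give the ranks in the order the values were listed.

Sorted (descending): 25, 17, 14, 10, 8, 8, 7, 4, 1
The 2 values of 8 occupy positions 5–6 → average rank (5+6)/2 = 5.5.

5.5, 7, 1, 4, 9, 5.5, 3, 2, 8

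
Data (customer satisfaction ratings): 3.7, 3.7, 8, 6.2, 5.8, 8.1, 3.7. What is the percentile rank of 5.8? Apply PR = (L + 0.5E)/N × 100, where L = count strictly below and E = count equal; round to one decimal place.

50.0

N = 7.
Strictly below 5.8: 3. Equal to 5.8: 1.
PR = (3 + 0.5·1)/7 × 100 = 50.0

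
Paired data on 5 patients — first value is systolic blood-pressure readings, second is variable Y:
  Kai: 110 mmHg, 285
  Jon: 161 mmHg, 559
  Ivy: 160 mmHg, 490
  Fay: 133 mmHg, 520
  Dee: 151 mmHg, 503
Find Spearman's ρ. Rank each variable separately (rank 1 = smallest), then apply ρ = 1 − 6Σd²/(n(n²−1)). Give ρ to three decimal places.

Ranks of variable 1: 1, 5, 4, 2, 3
Ranks of variable 2: 1, 5, 2, 4, 3
d = r₁ − r₂: 0, 0, 2, -2, 0
d²: 0, 0, 4, 4, 0; Σd² = 8
ρ = 1 − 6·8/(5·24) = 1 − 48/120 = 0.600

0.600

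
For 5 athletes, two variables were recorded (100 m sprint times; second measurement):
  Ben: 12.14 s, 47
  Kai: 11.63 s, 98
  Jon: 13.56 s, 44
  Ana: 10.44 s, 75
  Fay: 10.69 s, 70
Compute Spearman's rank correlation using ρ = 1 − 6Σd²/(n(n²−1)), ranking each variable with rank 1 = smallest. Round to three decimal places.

Ranks of variable 1: 4, 3, 5, 1, 2
Ranks of variable 2: 2, 5, 1, 4, 3
d = r₁ − r₂: 2, -2, 4, -3, -1
d²: 4, 4, 16, 9, 1; Σd² = 34
ρ = 1 − 6·34/(5·24) = 1 − 204/120 = -0.700

-0.700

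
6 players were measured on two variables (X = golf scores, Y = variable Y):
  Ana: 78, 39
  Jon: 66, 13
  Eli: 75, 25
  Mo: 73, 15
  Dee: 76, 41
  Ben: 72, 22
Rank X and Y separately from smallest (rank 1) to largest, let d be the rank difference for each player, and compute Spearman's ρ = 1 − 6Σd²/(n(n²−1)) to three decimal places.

0.886

Ranks of variable 1: 6, 1, 4, 3, 5, 2
Ranks of variable 2: 5, 1, 4, 2, 6, 3
d = r₁ − r₂: 1, 0, 0, 1, -1, -1
d²: 1, 0, 0, 1, 1, 1; Σd² = 4
ρ = 1 − 6·4/(6·35) = 1 − 24/210 = 0.886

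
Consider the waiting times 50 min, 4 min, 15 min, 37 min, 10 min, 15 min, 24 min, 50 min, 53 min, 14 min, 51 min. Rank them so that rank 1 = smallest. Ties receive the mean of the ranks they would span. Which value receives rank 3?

Sorted (ascending): 4, 10, 14, 15, 15, 24, 37, 50, 50, 51, 53
The 2 values of 15 occupy positions 4–5 → average rank (4+5)/2 = 4.5.
The 2 values of 50 occupy positions 8–9 → average rank (8+9)/2 = 8.5.
Rank 3 → value 14.

14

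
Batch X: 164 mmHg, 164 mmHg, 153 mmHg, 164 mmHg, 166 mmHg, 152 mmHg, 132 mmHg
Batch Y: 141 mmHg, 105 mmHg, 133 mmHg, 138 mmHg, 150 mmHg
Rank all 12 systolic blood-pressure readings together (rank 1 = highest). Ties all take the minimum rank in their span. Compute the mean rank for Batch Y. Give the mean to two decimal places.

Sorted (descending): 166, 164, 164, 164, 153, 152, 150, 141, 138, 133, 132, 105
The 3 values of 164 occupy positions 2–4 → each gets rank 2.
Batch Y values → pooled ranks: 141→8, 105→12, 133→10, 138→9, 150→7
Mean rank = (8 + 12 + 10 + 9 + 7) / 5 = 9.20

9.20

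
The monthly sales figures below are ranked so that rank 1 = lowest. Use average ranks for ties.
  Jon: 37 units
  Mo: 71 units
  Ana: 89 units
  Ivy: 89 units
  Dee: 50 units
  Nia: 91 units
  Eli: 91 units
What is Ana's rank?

4.5

Sorted (ascending): 37, 50, 71, 89, 89, 91, 91
The 2 values of 89 occupy positions 4–5 → average rank (4+5)/2 = 4.5.
The 2 values of 91 occupy positions 6–7 → average rank (6+7)/2 = 6.5.
Ana has value 89 units → rank 4.5.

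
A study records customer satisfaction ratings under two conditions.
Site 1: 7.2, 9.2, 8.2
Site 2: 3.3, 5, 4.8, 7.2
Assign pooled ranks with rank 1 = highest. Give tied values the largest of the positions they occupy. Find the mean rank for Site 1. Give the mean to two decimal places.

Sorted (descending): 9.2, 8.2, 7.2, 7.2, 5, 4.8, 3.3
The 2 values of 7.2 occupy positions 3–4 → each gets rank 4.
Site 1 values → pooled ranks: 7.2→4, 9.2→1, 8.2→2
Mean rank = (4 + 1 + 2) / 3 = 2.33

2.33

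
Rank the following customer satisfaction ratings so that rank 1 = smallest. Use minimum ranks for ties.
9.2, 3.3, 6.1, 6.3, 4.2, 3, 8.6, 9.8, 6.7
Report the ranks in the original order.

Sorted (ascending): 3, 3.3, 4.2, 6.1, 6.3, 6.7, 8.6, 9.2, 9.8
No ties — each value takes its position as its rank.

8, 2, 4, 5, 3, 1, 7, 9, 6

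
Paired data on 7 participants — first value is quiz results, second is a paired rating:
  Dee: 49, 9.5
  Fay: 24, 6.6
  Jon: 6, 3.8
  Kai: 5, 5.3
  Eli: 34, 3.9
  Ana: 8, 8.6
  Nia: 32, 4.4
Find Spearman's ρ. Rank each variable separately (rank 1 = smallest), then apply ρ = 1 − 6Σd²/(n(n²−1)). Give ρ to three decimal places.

0.286

Ranks of variable 1: 7, 4, 2, 1, 6, 3, 5
Ranks of variable 2: 7, 5, 1, 4, 2, 6, 3
d = r₁ − r₂: 0, -1, 1, -3, 4, -3, 2
d²: 0, 1, 1, 9, 16, 9, 4; Σd² = 40
ρ = 1 − 6·40/(7·48) = 1 − 240/336 = 0.286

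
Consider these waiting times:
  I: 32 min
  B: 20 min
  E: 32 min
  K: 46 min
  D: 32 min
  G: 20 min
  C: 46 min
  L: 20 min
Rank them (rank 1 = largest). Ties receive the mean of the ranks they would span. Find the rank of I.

Sorted (descending): 46, 46, 32, 32, 32, 20, 20, 20
The 2 values of 46 occupy positions 1–2 → average rank (1+2)/2 = 1.5.
The 3 values of 32 occupy positions 3–5 → average rank 4.
The 3 values of 20 occupy positions 6–8 → average rank 7.
I has value 32 min → rank 4.

4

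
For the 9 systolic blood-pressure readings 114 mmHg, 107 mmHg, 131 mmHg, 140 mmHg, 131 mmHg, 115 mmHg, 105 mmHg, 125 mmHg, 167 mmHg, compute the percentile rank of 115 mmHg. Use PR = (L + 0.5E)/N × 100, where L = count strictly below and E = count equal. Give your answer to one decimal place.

N = 9.
Strictly below 115: 3. Equal to 115: 1.
PR = (3 + 0.5·1)/9 × 100 = 38.9

38.9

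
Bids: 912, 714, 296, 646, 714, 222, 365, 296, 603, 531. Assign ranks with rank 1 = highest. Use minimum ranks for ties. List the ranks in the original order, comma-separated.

Sorted (descending): 912, 714, 714, 646, 603, 531, 365, 296, 296, 222
The 2 values of 714 occupy positions 2–3 → each gets rank 2.
The 2 values of 296 occupy positions 8–9 → each gets rank 8.

1, 2, 8, 4, 2, 10, 7, 8, 5, 6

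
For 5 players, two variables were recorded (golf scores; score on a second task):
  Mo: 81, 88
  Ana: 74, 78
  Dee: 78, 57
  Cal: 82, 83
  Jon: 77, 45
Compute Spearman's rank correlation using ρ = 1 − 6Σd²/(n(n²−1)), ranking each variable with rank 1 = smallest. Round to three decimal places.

0.600

Ranks of variable 1: 4, 1, 3, 5, 2
Ranks of variable 2: 5, 3, 2, 4, 1
d = r₁ − r₂: -1, -2, 1, 1, 1
d²: 1, 4, 1, 1, 1; Σd² = 8
ρ = 1 − 6·8/(5·24) = 1 − 48/120 = 0.600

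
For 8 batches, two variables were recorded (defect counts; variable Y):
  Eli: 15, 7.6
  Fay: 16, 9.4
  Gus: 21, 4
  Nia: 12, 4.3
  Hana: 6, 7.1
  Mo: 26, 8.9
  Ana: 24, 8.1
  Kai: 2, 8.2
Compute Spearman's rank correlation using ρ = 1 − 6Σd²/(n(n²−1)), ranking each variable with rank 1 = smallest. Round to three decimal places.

0.214

Ranks of variable 1: 4, 5, 6, 3, 2, 8, 7, 1
Ranks of variable 2: 4, 8, 1, 2, 3, 7, 5, 6
d = r₁ − r₂: 0, -3, 5, 1, -1, 1, 2, -5
d²: 0, 9, 25, 1, 1, 1, 4, 25; Σd² = 66
ρ = 1 − 6·66/(8·63) = 1 − 396/504 = 0.214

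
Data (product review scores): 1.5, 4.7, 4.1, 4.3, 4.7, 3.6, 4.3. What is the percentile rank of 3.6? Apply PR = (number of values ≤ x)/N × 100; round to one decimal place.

N = 7.
Strictly below 3.6: 1. Equal to 3.6: 1.
PR = 2/7 × 100 = 28.6

28.6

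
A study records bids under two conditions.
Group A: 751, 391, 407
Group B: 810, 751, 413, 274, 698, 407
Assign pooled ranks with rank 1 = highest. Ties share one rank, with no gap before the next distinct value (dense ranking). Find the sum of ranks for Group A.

Sorted (descending): 810, 751, 751, 698, 413, 407, 407, 391, 274
The 2 values of 751 share dense rank 2.
The 2 values of 407 share dense rank 5.
Remaining distinct values take the next consecutive integers.
Group A values → pooled ranks: 751→2, 391→6, 407→5
Rank sum = 2 + 6 + 5 = 13

13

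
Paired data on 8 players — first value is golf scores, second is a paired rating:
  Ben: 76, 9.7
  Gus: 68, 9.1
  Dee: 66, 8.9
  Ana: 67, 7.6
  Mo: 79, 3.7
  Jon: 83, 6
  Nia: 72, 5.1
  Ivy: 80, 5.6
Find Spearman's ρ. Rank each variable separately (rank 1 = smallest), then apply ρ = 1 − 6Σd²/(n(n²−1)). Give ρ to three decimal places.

-0.429

Ranks of variable 1: 5, 3, 1, 2, 6, 8, 4, 7
Ranks of variable 2: 8, 7, 6, 5, 1, 4, 2, 3
d = r₁ − r₂: -3, -4, -5, -3, 5, 4, 2, 4
d²: 9, 16, 25, 9, 25, 16, 4, 16; Σd² = 120
ρ = 1 − 6·120/(8·63) = 1 − 720/504 = -0.429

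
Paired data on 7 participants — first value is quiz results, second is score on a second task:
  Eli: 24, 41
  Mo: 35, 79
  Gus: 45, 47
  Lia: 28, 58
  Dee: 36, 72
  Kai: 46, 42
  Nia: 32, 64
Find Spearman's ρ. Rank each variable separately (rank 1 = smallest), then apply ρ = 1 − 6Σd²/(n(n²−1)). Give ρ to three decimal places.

Ranks of variable 1: 1, 4, 6, 2, 5, 7, 3
Ranks of variable 2: 1, 7, 3, 4, 6, 2, 5
d = r₁ − r₂: 0, -3, 3, -2, -1, 5, -2
d²: 0, 9, 9, 4, 1, 25, 4; Σd² = 52
ρ = 1 − 6·52/(7·48) = 1 − 312/336 = 0.071

0.071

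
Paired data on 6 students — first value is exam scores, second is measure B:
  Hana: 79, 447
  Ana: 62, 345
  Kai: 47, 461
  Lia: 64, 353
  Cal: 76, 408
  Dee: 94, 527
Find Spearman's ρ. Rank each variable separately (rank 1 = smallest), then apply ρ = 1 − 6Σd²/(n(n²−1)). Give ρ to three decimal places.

0.429

Ranks of variable 1: 5, 2, 1, 3, 4, 6
Ranks of variable 2: 4, 1, 5, 2, 3, 6
d = r₁ − r₂: 1, 1, -4, 1, 1, 0
d²: 1, 1, 16, 1, 1, 0; Σd² = 20
ρ = 1 − 6·20/(6·35) = 1 − 120/210 = 0.429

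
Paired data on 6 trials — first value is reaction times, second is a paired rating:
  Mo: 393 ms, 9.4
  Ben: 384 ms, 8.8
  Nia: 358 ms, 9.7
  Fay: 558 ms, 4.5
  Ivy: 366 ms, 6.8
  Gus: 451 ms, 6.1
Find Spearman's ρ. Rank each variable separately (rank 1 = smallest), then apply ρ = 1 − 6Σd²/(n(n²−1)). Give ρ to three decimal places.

-0.771

Ranks of variable 1: 4, 3, 1, 6, 2, 5
Ranks of variable 2: 5, 4, 6, 1, 3, 2
d = r₁ − r₂: -1, -1, -5, 5, -1, 3
d²: 1, 1, 25, 25, 1, 9; Σd² = 62
ρ = 1 − 6·62/(6·35) = 1 − 372/210 = -0.771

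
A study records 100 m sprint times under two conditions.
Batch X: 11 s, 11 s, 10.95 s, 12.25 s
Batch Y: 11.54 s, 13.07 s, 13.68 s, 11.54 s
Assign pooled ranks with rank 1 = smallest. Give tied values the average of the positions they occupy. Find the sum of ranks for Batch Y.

Sorted (ascending): 10.95, 11, 11, 11.54, 11.54, 12.25, 13.07, 13.68
The 2 values of 11 occupy positions 2–3 → average rank (2+3)/2 = 2.5.
The 2 values of 11.54 occupy positions 4–5 → average rank (4+5)/2 = 4.5.
Batch Y values → pooled ranks: 11.54→4.5, 13.07→7, 13.68→8, 11.54→4.5
Rank sum = 4.5 + 7 + 8 + 4.5 = 24

24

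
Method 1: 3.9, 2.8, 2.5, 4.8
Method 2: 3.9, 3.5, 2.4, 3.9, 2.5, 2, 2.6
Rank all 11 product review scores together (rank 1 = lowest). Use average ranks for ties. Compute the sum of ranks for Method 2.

Sorted (ascending): 2, 2.4, 2.5, 2.5, 2.6, 2.8, 3.5, 3.9, 3.9, 3.9, 4.8
The 2 values of 2.5 occupy positions 3–4 → average rank (3+4)/2 = 3.5.
The 3 values of 3.9 occupy positions 8–10 → average rank 9.
Method 2 values → pooled ranks: 3.9→9, 3.5→7, 2.4→2, 3.9→9, 2.5→3.5, 2→1, 2.6→5
Rank sum = 9 + 7 + 2 + 9 + 3.5 + 1 + 5 = 36.5

36.5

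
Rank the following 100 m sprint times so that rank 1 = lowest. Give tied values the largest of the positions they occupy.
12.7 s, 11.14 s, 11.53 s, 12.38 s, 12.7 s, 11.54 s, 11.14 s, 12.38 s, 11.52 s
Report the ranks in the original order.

9, 2, 4, 7, 9, 5, 2, 7, 3

Sorted (ascending): 11.14, 11.14, 11.52, 11.53, 11.54, 12.38, 12.38, 12.7, 12.7
The 2 values of 11.14 occupy positions 1–2 → each gets rank 2.
The 2 values of 12.38 occupy positions 6–7 → each gets rank 7.
The 2 values of 12.7 occupy positions 8–9 → each gets rank 9.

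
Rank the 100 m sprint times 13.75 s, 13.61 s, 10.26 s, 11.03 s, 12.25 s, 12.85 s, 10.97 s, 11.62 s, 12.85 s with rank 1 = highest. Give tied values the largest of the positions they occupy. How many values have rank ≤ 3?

2

Sorted (descending): 13.75, 13.61, 12.85, 12.85, 12.25, 11.62, 11.03, 10.97, 10.26
The 2 values of 12.85 occupy positions 3–4 → each gets rank 4.
Ranks ≤ 3: {1, 2} → 2 values.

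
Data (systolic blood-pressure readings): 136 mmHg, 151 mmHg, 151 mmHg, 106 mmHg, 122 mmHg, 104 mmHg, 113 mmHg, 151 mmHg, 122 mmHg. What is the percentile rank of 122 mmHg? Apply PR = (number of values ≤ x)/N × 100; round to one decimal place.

55.6

N = 9.
Strictly below 122: 3. Equal to 122: 2.
PR = 5/9 × 100 = 55.6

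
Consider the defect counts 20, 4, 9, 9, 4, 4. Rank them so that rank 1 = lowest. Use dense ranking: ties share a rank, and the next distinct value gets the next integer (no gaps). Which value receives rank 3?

Sorted (ascending): 4, 4, 4, 9, 9, 20
The 3 values of 4 share dense rank 1.
The 2 values of 9 share dense rank 2.
Remaining distinct values take the next consecutive integers.
Rank 3 → value 20.

20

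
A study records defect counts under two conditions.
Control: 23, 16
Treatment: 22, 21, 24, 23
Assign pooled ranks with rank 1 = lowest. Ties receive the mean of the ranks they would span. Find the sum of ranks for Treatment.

Sorted (ascending): 16, 21, 22, 23, 23, 24
The 2 values of 23 occupy positions 4–5 → average rank (4+5)/2 = 4.5.
Treatment values → pooled ranks: 22→3, 21→2, 24→6, 23→4.5
Rank sum = 3 + 2 + 6 + 4.5 = 15.5

15.5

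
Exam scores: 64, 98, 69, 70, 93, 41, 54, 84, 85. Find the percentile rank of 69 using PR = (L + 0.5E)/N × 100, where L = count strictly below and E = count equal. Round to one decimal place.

38.9

N = 9.
Strictly below 69: 3. Equal to 69: 1.
PR = (3 + 0.5·1)/9 × 100 = 38.9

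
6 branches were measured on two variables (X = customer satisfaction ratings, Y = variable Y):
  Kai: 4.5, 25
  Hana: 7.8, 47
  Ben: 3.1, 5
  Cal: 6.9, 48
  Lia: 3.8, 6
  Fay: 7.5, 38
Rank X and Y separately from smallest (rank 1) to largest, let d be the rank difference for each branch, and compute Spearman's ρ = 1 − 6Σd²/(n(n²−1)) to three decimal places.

Ranks of variable 1: 3, 6, 1, 4, 2, 5
Ranks of variable 2: 3, 5, 1, 6, 2, 4
d = r₁ − r₂: 0, 1, 0, -2, 0, 1
d²: 0, 1, 0, 4, 0, 1; Σd² = 6
ρ = 1 − 6·6/(6·35) = 1 − 36/210 = 0.829

0.829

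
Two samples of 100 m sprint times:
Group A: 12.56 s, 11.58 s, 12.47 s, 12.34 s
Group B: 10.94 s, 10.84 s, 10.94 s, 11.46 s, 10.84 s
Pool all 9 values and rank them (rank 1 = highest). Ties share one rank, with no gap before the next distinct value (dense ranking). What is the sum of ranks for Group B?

Sorted (descending): 12.56, 12.47, 12.34, 11.58, 11.46, 10.94, 10.94, 10.84, 10.84
The 2 values of 10.94 share dense rank 6.
The 2 values of 10.84 share dense rank 7.
Remaining distinct values take the next consecutive integers.
Group B values → pooled ranks: 10.94→6, 10.84→7, 10.94→6, 11.46→5, 10.84→7
Rank sum = 6 + 7 + 6 + 5 + 7 = 31

31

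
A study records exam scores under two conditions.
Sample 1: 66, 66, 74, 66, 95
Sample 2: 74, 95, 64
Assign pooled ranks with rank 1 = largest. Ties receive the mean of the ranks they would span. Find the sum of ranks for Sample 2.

13

Sorted (descending): 95, 95, 74, 74, 66, 66, 66, 64
The 2 values of 95 occupy positions 1–2 → average rank (1+2)/2 = 1.5.
The 2 values of 74 occupy positions 3–4 → average rank (3+4)/2 = 3.5.
The 3 values of 66 occupy positions 5–7 → average rank 6.
Sample 2 values → pooled ranks: 74→3.5, 95→1.5, 64→8
Rank sum = 3.5 + 1.5 + 8 = 13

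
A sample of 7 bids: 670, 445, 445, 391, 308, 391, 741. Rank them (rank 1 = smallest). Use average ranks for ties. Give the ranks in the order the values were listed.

Sorted (ascending): 308, 391, 391, 445, 445, 670, 741
The 2 values of 391 occupy positions 2–3 → average rank (2+3)/2 = 2.5.
The 2 values of 445 occupy positions 4–5 → average rank (4+5)/2 = 4.5.

6, 4.5, 4.5, 2.5, 1, 2.5, 7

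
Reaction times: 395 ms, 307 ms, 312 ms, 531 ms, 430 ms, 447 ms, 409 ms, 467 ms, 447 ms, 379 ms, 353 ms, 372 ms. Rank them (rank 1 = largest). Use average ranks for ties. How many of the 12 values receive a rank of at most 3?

2

Sorted (descending): 531, 467, 447, 447, 430, 409, 395, 379, 372, 353, 312, 307
The 2 values of 447 occupy positions 3–4 → average rank (3+4)/2 = 3.5.
Ranks ≤ 3: {1, 2} → 2 values.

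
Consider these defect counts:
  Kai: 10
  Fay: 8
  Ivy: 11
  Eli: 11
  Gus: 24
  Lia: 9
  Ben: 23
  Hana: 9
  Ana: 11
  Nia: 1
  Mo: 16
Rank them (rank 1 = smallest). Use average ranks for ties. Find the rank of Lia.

Sorted (ascending): 1, 8, 9, 9, 10, 11, 11, 11, 16, 23, 24
The 2 values of 9 occupy positions 3–4 → average rank (3+4)/2 = 3.5.
The 3 values of 11 occupy positions 6–8 → average rank 7.
Lia has value 9 → rank 3.5.

3.5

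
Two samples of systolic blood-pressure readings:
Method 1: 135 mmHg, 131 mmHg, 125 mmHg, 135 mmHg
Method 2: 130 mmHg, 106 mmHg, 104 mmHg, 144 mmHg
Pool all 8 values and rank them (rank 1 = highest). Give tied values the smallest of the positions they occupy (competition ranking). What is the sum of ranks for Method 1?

Sorted (descending): 144, 135, 135, 131, 130, 125, 106, 104
The 2 values of 135 occupy positions 2–3 → each gets rank 2.
Method 1 values → pooled ranks: 135→2, 131→4, 125→6, 135→2
Rank sum = 2 + 4 + 6 + 2 = 14

14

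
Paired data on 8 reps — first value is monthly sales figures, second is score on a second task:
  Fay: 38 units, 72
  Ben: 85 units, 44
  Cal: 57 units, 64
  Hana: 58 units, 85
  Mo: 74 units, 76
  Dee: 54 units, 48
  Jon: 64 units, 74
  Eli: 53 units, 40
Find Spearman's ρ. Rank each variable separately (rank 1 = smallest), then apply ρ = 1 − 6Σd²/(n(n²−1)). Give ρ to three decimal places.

0.262

Ranks of variable 1: 1, 8, 4, 5, 7, 3, 6, 2
Ranks of variable 2: 5, 2, 4, 8, 7, 3, 6, 1
d = r₁ − r₂: -4, 6, 0, -3, 0, 0, 0, 1
d²: 16, 36, 0, 9, 0, 0, 0, 1; Σd² = 62
ρ = 1 − 6·62/(8·63) = 1 − 372/504 = 0.262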